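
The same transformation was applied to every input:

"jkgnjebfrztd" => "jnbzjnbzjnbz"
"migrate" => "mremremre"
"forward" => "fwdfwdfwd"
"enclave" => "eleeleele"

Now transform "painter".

pnrpnrpnr

In each case the input is transformed by: keep one character in every 3, starting at position 1 (positions 1st, 4th, 7th, ...), then write the whole string 3 times in a row.
Starting from "painter": after the first operation, "pnr"; after the second, "pnrpnrpnr".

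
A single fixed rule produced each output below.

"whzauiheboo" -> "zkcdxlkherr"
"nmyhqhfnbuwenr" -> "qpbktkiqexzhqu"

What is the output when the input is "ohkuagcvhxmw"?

rknxdjfykapz

The pattern: shift every letter 3 places forward in the alphabet (wrapping around).
For "ohkuagcvhxmw" the result is "rknxdjfykapz".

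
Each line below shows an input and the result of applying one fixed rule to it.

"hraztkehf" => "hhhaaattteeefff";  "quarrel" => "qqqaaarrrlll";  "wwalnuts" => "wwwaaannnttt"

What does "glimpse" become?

gggiiipppeee

The pattern: keep every other character starting from the first (positions 1st, 3rd, 5th, ...), then repeat every character 3 times.
Starting from "glimpse": after the first operation, "gipe"; after the second, "gggiiipppeee".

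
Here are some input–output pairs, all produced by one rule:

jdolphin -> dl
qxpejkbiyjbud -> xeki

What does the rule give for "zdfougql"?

do

Looking at the pairs, the operation is to keep every other character starting from the second (positions 2nd, 4th, 6th, ...), then delete the last 2 characters.
Starting from "zdfougql": after the first operation, "dogl"; after the second, "do".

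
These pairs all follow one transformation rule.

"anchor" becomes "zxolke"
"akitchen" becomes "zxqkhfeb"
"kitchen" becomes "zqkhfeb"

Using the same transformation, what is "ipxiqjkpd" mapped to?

Rule — shift every letter 3 places backward in the alphabet (wrapping around), then sort the characters into reverse alphabetical order.
Starting from "ipxiqjkpd": after the first operation, "fmufnghma"; after the second, "unmmhgffa".

unmmhgffa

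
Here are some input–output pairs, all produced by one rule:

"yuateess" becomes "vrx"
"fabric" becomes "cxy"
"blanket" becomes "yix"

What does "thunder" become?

Rule — shift every letter 3 places backward in the alphabet (wrapping around), then keep only the first 3 characters.
Starting from "thunder": after the first operation, "qerkabo"; after the second, "qer".

qer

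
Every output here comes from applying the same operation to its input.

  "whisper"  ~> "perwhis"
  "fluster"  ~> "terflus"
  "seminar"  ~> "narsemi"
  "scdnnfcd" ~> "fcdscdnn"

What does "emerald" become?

What's happening: move the last 3 characters to the front (rotate right by 3).
Applying that to "emerald" gives "aldemer".

aldemer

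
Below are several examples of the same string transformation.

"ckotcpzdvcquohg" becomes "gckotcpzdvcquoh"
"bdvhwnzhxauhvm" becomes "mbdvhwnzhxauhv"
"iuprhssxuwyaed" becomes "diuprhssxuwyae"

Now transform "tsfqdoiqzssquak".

ktsfqdoiqzssqua

In each case the input is transformed by: move the last character to the front.
For "tsfqdoiqzssquak" the result is "ktsfqdoiqzssqua".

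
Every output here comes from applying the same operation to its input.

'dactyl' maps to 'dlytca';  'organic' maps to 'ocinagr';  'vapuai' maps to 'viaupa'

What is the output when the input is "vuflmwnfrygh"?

The pattern: move the first character to the end, then reverse the string.
Working it through for "vuflmwnfrygh": intermediate "uflmwnfryghv", final "vhgyrfnwmlfu".

vhgyrfnwmlfu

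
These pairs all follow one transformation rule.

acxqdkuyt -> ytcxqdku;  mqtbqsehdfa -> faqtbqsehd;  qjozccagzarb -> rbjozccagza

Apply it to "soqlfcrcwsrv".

rvoqlfcrcws

Looking at the pairs, the operation is to delete the first character, then move the last 2 characters to the front (rotate right by 2).
Applying both steps to "soqlfcrcwsrv": "oqlfcrcwsrv", then "rvoqlfcrcws".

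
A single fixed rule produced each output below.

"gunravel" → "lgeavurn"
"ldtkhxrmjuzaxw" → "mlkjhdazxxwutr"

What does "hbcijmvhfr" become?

The rule is to sort the characters into reverse alphabetical order, then swap the front and back halves of the string.
For "hbcijmvhfr" the result is "hhfcbvrmji".

hhfcbvrmji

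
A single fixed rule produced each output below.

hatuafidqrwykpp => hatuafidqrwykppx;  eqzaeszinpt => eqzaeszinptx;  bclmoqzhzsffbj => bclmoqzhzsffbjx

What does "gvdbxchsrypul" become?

gvdbxchsrypulx

In each case the input is transformed by: append "x".
So "gvdbxchsrypul" becomes "gvdbxchsrypulx".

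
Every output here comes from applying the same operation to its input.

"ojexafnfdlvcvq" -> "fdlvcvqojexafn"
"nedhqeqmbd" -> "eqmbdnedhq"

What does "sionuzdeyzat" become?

In each case the input is transformed by: swap the front and back halves of the string.
For "sionuzdeyzat" the result is "deyzatsionuz".

deyzatsionuz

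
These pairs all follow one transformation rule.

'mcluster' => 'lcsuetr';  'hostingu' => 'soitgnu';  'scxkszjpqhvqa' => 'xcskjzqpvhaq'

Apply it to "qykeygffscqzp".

In each case the input is transformed by: delete the first character, then swap each adjacent pair of characters (1↔2, 3↔4, ...).
"qykeygffscqzp" → "kyyefgsfqcpz".

kyyefgsfqcpz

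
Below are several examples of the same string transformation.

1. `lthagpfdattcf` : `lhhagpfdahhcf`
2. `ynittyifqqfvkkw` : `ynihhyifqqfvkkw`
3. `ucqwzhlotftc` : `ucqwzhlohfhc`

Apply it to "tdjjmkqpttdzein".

hdjjmkqphhdzein

The transformation: replace every "t" with "h".
So "tdjjmkqpttdzein" becomes "hdjjmkqphhdzein".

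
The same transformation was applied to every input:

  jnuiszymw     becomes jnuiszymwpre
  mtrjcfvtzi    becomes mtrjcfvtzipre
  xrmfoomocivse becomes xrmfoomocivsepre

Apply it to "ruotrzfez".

ruotrzfezpre

The pattern: append "pre".
"ruotrzfez" → "ruotrzfezpre".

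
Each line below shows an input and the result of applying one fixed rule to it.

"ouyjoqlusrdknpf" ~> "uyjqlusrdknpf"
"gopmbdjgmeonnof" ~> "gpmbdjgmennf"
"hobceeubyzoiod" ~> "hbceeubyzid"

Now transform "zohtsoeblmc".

zhtseblmc

Each output is the input with this applied: remove every "o".
"zohtsoeblmc" → "zhtseblmc".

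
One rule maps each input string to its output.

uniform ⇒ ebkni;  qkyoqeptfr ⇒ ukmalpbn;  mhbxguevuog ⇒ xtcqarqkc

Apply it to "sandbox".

jzxkt

Rule — shift every letter 4 places backward in the alphabet (wrapping around), then delete the first 2 characters.
On "sandbox": the first step gives "owjzxkt", and the second then gives "jzxkt".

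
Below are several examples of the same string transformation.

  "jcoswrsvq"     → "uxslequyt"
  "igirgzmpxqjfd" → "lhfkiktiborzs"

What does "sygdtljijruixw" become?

kzyuaifvnlkltw

The rule is to move the last 3 characters to the front (rotate right by 3), then shift every letter 2 places forward in the alphabet (wrapping around).
On "sygdtljijruixw" that produces "kzyuaifvnlkltw".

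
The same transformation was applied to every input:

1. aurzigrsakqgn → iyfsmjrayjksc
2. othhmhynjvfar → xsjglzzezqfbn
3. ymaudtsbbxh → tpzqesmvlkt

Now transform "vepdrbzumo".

In each case the input is transformed by: shift every letter 8 places backward in the alphabet (wrapping around), then move the last 3 characters to the front (rotate right by 3).
"vepdrbzumo" → "nwhvjtrmeg" → "megnwhvjtr".

megnwhvjtr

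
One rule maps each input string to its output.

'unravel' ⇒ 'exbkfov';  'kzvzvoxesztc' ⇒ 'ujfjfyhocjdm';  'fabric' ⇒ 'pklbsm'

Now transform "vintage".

Each output is the input with this applied: shift every letter 10 places forward in the alphabet (wrapping around).
Doing the same to "vintage": "fsxdkqo".

fsxdkqo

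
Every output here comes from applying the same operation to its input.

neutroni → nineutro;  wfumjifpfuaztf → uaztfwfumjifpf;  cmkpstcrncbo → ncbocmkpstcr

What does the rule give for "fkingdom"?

omfkingd

Looking at the pairs, the operation is to move the first 2 characters to the end (rotate left by 2), then swap the front and back halves of the string.
"fkingdom" → "ingdomfk" → "omfkingd".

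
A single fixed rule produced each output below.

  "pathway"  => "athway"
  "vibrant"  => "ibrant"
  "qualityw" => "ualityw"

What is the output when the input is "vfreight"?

Looking at the pairs, the operation is to delete the first character.
On "vfreight" that produces "freight".

freight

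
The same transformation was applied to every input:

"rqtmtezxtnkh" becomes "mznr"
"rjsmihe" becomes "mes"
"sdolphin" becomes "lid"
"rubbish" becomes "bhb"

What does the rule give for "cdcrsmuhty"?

In each case the input is transformed by: move the first 3 characters to the end (rotate left by 3), then keep one character in every 3, starting at position 1 (positions 1st, 4th, 7th, ...).
Working it through for "cdcrsmuhty": intermediate "rsmuhtycdc", final "ruyc".

ruyc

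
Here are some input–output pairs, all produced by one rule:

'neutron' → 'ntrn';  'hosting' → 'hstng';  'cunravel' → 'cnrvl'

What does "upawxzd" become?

pwxzd

In each case the input is transformed by: remove every vowel.
Doing the same to "upawxzd": "pwxzd".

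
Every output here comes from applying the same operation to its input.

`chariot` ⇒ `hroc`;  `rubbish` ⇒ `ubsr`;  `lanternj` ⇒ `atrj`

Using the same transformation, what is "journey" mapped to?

orej

Looking at the pairs, the operation is to move the first character to the end, then keep every other character starting from the first (positions 1st, 3rd, 5th, ...).
On "journey": the first step gives "ourneyj", and the second then gives "orej".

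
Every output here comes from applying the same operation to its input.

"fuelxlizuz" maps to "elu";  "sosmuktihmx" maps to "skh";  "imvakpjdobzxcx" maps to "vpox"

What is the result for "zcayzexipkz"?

Each output is the input with this applied: keep one character in every 3, starting at position 3 (positions 3rd, 6th, 9th, ...).
Doing the same to "zcayzexipkz": "aep".

aep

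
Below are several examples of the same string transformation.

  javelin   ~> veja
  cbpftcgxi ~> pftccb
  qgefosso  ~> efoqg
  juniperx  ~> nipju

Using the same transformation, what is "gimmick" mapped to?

Rule — delete the last 3 characters, then move the first 2 characters to the end (rotate left by 2).
Starting from "gimmick": after the first operation, "gimm"; after the second, "mmgi".

mmgi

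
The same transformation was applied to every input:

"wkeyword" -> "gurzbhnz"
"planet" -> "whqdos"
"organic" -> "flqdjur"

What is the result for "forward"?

What's happening: reverse the string, then shift every letter 3 places forward in the alphabet (wrapping around).
For "forward", step one produces "drawrof"; step two turns that into "gudzuri".

gudzuri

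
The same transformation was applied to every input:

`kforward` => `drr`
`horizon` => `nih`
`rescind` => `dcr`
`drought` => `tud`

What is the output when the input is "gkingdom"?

mno

The rule is to swap the first and last characters, then keep one character in every 3, starting at position 1 (positions 1st, 4th, 7th, ...).
On "gkingdom": the first step gives "mkingdog", and the second then gives "mno".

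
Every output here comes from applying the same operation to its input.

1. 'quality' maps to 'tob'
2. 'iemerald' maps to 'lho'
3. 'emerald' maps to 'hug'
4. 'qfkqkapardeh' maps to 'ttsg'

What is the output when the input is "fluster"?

What's happening: keep one character in every 3, starting at position 1 (positions 1st, 4th, 7th, ...), then shift every letter 3 places forward in the alphabet (wrapping around).
On "fluster": the first step gives "fsr", and the second then gives "ivu".

ivu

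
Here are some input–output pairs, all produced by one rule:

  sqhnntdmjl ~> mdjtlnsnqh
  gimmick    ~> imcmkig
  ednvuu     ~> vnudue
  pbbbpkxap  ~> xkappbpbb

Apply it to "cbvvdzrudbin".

Looking at the pairs, the operation is to move the last 3 characters to the front (rotate right by 3), then take characters alternately from the front and the back (1st, last, 2nd, 2nd-last, ...).
For "cbvvdzrudbin", step one produces "bincbvvdzrud"; step two turns that into "bdiunrczbdvv".

bdiunrczbdvv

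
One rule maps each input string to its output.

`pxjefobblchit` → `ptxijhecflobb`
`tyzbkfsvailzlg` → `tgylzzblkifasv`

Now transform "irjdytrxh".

ihrxjrdty

The transformation: take characters alternately from the front and the back (1st, last, 2nd, 2nd-last, ...).
For "irjdytrxh" the result is "ihrxjrdty".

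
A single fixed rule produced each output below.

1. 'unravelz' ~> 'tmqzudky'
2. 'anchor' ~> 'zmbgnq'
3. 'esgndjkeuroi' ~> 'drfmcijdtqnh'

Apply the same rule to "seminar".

Looking at the pairs, the operation is to shift every letter 1 place backward in the alphabet (wrapping around).
Doing the same to "seminar": "rdlhmzq".

rdlhmzq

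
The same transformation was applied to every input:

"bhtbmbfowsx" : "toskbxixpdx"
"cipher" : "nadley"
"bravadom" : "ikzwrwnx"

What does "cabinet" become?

Each output is the input with this applied: shift every letter 4 places backward in the alphabet (wrapping around), then reverse the string.
Starting from "cabinet": after the first operation, "ywxejap"; after the second, "pajexwy".

pajexwy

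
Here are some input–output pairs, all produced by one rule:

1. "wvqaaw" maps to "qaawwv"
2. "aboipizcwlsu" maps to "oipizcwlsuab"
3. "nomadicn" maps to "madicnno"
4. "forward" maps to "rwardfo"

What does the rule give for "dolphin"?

lphindo

The pattern: move the first 2 characters to the end (rotate left by 2).
Applying that to "dolphin" gives "lphindo".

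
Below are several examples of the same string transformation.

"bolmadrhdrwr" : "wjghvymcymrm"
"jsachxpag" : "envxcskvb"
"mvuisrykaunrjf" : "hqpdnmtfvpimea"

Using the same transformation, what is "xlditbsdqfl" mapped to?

Rule — shift every letter 5 places backward in the alphabet (wrapping around).
On "xlditbsdqfl" that produces "sgydownylag".

sgydownylag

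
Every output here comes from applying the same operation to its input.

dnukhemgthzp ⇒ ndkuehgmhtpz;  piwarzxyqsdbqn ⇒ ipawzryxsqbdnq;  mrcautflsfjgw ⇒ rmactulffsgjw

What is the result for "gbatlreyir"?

bgtarlyeri

Rule — swap each adjacent pair of characters (1↔2, 3↔4, ...).
Applying that to "gbatlreyir" gives "bgtarlyeri".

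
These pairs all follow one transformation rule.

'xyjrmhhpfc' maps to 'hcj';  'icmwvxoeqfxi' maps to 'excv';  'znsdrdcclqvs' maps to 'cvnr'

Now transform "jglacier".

ija

The rule is to swap the front and back halves of the string, then keep one character in every 3, starting at position 2 (positions 2nd, 5th, 8th, ...).
On "jglacier": the first step gives "cierjgla", and the second then gives "ija".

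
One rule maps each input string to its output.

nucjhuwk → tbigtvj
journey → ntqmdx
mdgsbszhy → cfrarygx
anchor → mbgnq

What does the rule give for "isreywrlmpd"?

Each output is the input with this applied: shift every letter 1 place backward in the alphabet (wrapping around), then delete the first character.
For "isreywrlmpd", step one produces "hrqdxvqkloc"; step two turns that into "rqdxvqkloc".

rqdxvqkloc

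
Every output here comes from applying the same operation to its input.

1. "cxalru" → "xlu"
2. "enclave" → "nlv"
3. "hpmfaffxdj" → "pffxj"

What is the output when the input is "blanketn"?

Looking at the pairs, the operation is to keep every other character starting from the second (positions 2nd, 4th, 6th, ...).
On "blanketn" that produces "lnen".

lnen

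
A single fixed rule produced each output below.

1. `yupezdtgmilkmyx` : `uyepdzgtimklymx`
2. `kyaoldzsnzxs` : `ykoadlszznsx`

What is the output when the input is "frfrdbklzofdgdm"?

Looking at the pairs, the operation is to swap each adjacent pair of characters (1↔2, 3↔4, ...).
"frfrdbklzofdgdm" → "rfrfbdlkozdfdgm".

rfrfbdlkozdfdgm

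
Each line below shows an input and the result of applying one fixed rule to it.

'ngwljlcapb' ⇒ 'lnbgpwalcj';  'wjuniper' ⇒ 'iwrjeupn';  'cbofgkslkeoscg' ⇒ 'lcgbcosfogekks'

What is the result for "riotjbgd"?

jrdigobt

The pattern: take characters alternately from the front and the back (1st, last, 2nd, 2nd-last, ...), then move the last character to the front.
Applying both steps to "riotjbgd": "rdigobtj", then "jrdigobt".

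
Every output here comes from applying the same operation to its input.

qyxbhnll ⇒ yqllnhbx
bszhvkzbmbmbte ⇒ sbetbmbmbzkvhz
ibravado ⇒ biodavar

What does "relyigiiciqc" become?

Each output is the input with this applied: reverse the string, then move the last 2 characters to the front (rotate right by 2).
On "relyigiiciqc": the first step gives "cqiciigiyler", and the second then gives "ercqiciigiyl".

ercqiciigiyl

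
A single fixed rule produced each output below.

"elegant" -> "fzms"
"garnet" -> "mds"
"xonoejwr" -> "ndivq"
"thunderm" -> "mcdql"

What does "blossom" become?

Each output is the input with this applied: delete the first 3 characters, then shift every letter 1 place backward in the alphabet (wrapping around).
For "blossom", step one produces "ssom"; step two turns that into "rrnl".

rrnl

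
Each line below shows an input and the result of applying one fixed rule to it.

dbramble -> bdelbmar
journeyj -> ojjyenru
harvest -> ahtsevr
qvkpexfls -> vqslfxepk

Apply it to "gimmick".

The pattern: reverse the string, then move the last 2 characters to the front (rotate right by 2).
For "gimmick", step one produces "kcimmig"; step two turns that into "igkcimm".

igkcimm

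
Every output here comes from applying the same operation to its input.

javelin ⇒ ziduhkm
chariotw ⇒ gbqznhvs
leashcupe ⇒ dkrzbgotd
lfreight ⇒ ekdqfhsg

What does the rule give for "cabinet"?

zbhadms

Rule — shift every letter 1 place backward in the alphabet (wrapping around), then swap each adjacent pair of characters (1↔2, 3↔4, ...).
Starting from "cabinet": after the first operation, "bzahmds"; after the second, "zbhadms".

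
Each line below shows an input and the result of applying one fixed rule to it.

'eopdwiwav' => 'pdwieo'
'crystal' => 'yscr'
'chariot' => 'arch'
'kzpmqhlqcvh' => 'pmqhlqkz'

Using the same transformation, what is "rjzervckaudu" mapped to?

In each case the input is transformed by: delete the last 3 characters, then move the first 2 characters to the end (rotate left by 2).
"rjzervckaudu" → "rjzervcka" → "zervckarj".

zervckarj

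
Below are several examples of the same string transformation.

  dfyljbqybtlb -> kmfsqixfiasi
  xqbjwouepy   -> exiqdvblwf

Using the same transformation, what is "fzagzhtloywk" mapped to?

mghngoasvfdr

The pattern: shift every letter 7 places forward in the alphabet (wrapping around).
"fzagzhtloywk" → "mghngoasvfdr".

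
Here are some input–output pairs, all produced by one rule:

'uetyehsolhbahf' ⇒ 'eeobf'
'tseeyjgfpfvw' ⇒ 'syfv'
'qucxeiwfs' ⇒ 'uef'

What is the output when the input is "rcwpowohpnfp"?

cohf

The rule is to keep one character in every 3, starting at position 2 (positions 2nd, 5th, 8th, ...).
Applying that to "rcwpowohpnfp" gives "cohf".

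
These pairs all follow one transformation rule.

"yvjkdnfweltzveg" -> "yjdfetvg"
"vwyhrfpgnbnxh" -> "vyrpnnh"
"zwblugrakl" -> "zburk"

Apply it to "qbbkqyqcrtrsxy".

qbqqrrx

Rule — keep every other character starting from the first (positions 1st, 3rd, 5th, ...).
On "qbbkqyqcrtrsxy" that produces "qbqqrrx".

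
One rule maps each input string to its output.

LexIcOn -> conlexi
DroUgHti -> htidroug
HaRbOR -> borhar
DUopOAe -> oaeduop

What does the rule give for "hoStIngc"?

ngchosti

The rule is to move the last 3 characters to the front (rotate right by 3), then convert every letter to lowercase.
Doing the same to "hoStIngc": "ngchosti".
(Check on "DUopOAe": → "OAeDUop" → "oaeduop" ✓)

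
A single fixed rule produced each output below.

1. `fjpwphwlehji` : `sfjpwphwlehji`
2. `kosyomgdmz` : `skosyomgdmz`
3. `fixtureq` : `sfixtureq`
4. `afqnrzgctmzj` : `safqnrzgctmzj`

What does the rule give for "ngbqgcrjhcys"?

sngbqgcrjhcys

The pattern: prepend "s".
So "ngbqgcrjhcys" becomes "sngbqgcrjhcys".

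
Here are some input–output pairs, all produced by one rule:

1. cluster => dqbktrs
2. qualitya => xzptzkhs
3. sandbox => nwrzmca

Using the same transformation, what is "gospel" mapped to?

Each output is the input with this applied: shift every letter 1 place backward in the alphabet (wrapping around), then move the last 2 characters to the front (rotate right by 2).
Working it through for "gospel": intermediate "fnrodk", final "dkfnro".
(Check on "sandbox": → "rzmcanw" → "nwrzmca" ✓)

dkfnro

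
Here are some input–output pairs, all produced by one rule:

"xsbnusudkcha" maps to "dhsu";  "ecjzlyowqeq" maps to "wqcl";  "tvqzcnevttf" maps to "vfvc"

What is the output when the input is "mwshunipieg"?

pgwu

Looking at the pairs, the operation is to keep one character in every 3, starting at position 2 (positions 2nd, 5th, 8th, ...), then move the last 2 characters to the front (rotate right by 2).
Working it through for "mwshunipieg": intermediate "wupg", final "pgwu".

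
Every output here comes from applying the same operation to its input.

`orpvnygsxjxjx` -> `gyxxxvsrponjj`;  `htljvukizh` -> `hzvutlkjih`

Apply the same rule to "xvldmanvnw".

The rule is to sort the characters into reverse alphabetical order, then move the last character to the front.
Applying that to "xvldmanvnw" gives "axwvvnnmld".

axwvvnnmld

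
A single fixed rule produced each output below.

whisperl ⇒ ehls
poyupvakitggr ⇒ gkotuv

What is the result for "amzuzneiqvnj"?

In each case the input is transformed by: keep every other character starting from the second (positions 2nd, 4th, 6th, ...), then sort the characters into alphabetical order.
For "amzuzneiqvnj", step one produces "munivj"; step two turns that into "ijmnuv".

ijmnuv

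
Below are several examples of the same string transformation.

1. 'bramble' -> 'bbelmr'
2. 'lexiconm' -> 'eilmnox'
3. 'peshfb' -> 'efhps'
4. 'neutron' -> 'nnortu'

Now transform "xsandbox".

The rule is to sort the characters into alphabetical order, then delete the first character.
So "xsandbox" becomes "bdnosxx".

bdnosxx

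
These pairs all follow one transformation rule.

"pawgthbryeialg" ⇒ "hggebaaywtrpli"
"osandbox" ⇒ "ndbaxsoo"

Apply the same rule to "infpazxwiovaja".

jiifaaazxwvpon

What's happening: sort the characters into reverse alphabetical order, then swap the front and back halves of the string.
Applying both steps to "infpazxwiovaja": "zxwvponjiifaaa", then "jiifaaazxwvpon".
(Check on "osandbox": → "xsoondba" → "ndbaxsoo" ✓)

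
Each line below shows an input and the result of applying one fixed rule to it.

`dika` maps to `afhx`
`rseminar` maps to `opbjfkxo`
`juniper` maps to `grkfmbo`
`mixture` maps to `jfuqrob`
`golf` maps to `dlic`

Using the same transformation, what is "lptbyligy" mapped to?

imqyvifdv

Rule — shift every letter 3 places backward in the alphabet (wrapping around).
For "lptbyligy" the result is "imqyvifdv".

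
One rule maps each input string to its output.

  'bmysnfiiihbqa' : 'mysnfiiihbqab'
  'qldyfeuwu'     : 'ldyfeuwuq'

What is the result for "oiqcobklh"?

iqcobklho

In each case the input is transformed by: move the first character to the end.
For "oiqcobklh" the result is "iqcobklho".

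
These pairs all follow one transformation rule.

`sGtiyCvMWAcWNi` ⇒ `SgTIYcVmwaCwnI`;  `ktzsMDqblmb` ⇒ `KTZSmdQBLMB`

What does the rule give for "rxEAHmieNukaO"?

RXeahMIEnUKAo

The rule is to flip the case of every letter.
On "rxEAHmieNukaO" that produces "RXeahMIEnUKAo".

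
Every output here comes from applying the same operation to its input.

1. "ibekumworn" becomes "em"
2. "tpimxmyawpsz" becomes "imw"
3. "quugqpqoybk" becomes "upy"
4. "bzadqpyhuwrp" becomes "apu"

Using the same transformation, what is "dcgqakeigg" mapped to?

gk

The rule is to delete the last 2 characters, then keep one character in every 3, starting at position 3 (positions 3rd, 6th, 9th, ...).
"dcgqakeigg" → "dcgqakei" → "gk".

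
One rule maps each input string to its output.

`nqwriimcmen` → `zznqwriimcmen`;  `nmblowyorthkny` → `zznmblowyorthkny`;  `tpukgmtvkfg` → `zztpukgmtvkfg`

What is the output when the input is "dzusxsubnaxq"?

zzdzusxsubnaxq

Each output is the input with this applied: prepend "zz".
"dzusxsubnaxq" → "zzdzusxsubnaxq".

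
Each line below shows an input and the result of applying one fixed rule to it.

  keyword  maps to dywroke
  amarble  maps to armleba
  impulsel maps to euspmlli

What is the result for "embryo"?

byrome

The transformation: sort the characters into reverse alphabetical order, then move the last character to the front.
On "embryo": the first step gives "yromeb", and the second then gives "byrome".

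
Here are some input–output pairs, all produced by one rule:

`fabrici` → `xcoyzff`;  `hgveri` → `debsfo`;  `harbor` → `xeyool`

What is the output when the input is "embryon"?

The pattern: swap each adjacent pair of characters (1↔2, 3↔4, ...), then shift every letter 3 places backward in the alphabet (wrapping around).
On "embryon": the first step gives "merboyn", and the second then gives "jboylvk".

jboylvk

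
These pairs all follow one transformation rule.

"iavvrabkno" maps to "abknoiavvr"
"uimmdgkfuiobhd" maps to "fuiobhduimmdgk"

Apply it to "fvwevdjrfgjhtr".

The transformation: swap the front and back halves of the string.
So "fvwevdjrfgjhtr" becomes "rfgjhtrfvwevdj".

rfgjhtrfvwevdj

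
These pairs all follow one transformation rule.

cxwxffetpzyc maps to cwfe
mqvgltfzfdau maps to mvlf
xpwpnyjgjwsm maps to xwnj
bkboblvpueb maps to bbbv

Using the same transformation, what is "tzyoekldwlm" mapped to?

tyel

The transformation: keep every other character starting from the first (positions 1st, 3rd, 5th, ...), then keep only the first 4 characters.
Working it through for "tzyoekldwlm": intermediate "tyelwm", final "tyel".
(Check on "cxwxffetpzyc": → "cwfepy" → "cwfe" ✓)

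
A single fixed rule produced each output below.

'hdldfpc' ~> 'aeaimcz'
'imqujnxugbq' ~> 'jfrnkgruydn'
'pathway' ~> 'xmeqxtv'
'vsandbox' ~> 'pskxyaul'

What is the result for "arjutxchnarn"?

oxrguqezxkko

The pattern: shift every letter 3 places backward in the alphabet (wrapping around), then swap each adjacent pair of characters (1↔2, 3↔4, ...).
Working it through for "arjutxchnarn": intermediate "xogrquzekxok", final "oxrguqezxkko".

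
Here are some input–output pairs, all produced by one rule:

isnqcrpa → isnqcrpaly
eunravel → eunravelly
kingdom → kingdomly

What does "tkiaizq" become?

The transformation: append "ly".
Doing the same to "tkiaizq": "tkiaizqly".

tkiaizqly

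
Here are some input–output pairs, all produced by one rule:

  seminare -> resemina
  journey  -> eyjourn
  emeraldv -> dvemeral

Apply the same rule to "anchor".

The transformation: move the last 2 characters to the front (rotate right by 2).
Applying that to "anchor" gives "oranch".

oranch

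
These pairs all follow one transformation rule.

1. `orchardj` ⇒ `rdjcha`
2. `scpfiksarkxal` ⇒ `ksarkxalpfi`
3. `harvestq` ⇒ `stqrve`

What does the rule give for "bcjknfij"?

Each output is the input with this applied: delete the first 2 characters, then move the first 3 characters to the end (rotate left by 3).
On "bcjknfij" that produces "fijjkn".

fijjkn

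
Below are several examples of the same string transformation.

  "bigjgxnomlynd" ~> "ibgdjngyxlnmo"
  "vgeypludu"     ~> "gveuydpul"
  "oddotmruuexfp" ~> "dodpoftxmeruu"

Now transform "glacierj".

lgajcrie

The rule is to move the first character to the end, then take characters alternately from the front and the back (1st, last, 2nd, 2nd-last, ...).
For "glacierj", step one produces "lacierjg"; step two turns that into "lgajcrie".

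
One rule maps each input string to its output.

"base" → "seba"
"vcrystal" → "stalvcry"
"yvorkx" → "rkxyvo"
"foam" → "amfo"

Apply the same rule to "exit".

The rule is to swap the front and back halves of the string.
On "exit" that produces "itex".

itex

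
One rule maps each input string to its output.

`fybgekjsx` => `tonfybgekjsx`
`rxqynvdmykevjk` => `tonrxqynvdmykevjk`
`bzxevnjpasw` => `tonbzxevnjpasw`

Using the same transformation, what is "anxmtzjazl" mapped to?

tonanxmtzjazl

What's happening: prepend "ton".
So "anxmtzjazl" becomes "tonanxmtzjazl".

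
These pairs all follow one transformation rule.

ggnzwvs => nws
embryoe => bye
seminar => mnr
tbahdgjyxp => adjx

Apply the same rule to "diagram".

arm

Each output is the input with this applied: delete the first 2 characters, then keep every other character starting from the first (positions 1st, 3rd, 5th, ...).
On "diagram": the first step gives "agram", and the second then gives "arm".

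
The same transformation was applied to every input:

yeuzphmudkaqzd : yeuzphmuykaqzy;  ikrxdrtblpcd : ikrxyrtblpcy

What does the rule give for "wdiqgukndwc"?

Each output is the input with this applied: replace every "d" with "y".
For "wdiqgukndwc" the result is "wyiqguknywc".

wyiqguknywc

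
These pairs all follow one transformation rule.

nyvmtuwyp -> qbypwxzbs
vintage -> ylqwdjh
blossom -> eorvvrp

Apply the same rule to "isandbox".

In each case the input is transformed by: shift every letter 3 places forward in the alphabet (wrapping around).
Doing the same to "isandbox": "lvdqgera".

lvdqgera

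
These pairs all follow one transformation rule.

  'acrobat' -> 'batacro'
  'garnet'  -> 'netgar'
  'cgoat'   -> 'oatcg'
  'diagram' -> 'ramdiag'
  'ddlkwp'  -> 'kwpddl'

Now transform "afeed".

eedaf

What's happening: move the last 3 characters to the front (rotate right by 3).
On "afeed" that produces "eedaf".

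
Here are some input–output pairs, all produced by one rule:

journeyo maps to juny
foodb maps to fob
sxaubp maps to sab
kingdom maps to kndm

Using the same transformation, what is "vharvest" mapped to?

vavs

Looking at the pairs, the operation is to keep every other character starting from the first (positions 1st, 3rd, 5th, ...).
So "vharvest" becomes "vavs".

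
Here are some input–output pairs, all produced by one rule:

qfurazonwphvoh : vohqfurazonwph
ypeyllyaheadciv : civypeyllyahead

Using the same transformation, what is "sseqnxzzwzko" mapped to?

The rule is to move the last 3 characters to the front (rotate right by 3).
For "sseqnxzzwzko" the result is "zkosseqnxzzw".

zkosseqnxzzw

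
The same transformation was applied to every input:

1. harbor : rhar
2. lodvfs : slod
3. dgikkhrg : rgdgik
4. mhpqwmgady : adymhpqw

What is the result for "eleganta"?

Rule — swap the front and back halves of the string, then delete the first 2 characters.
"eleganta" → "antaeleg" → "taeleg".
(Check on "mhpqwmgady": → "mgadymhpqw" → "adymhpqw" ✓)

taeleg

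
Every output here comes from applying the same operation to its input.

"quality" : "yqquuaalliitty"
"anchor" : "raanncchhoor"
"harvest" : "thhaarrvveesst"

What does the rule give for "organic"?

The transformation: double every character, then move the last character to the front.
On "organic": the first step gives "oorrggaanniicc", and the second then gives "coorrggaanniic".

coorrggaanniic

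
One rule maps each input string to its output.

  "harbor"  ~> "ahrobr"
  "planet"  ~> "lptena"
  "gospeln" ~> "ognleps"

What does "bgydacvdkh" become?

gbhkdvcady

The transformation: move the first 2 characters to the end (rotate left by 2), then reverse the string.
For "bgydacvdkh", step one produces "ydacvdkhbg"; step two turns that into "gbhkdvcady".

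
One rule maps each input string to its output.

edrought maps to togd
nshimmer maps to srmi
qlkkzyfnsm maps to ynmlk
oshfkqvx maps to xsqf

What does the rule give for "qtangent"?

The transformation: keep every other character starting from the second (positions 2nd, 4th, 6th, ...), then sort the characters into reverse alphabetical order.
For "qtangent", step one produces "tnet"; step two turns that into "ttne".

ttne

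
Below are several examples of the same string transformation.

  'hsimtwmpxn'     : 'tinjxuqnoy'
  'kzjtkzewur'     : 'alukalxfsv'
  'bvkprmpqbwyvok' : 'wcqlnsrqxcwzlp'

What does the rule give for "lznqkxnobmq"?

amroylponcr

What's happening: swap each adjacent pair of characters (1↔2, 3↔4, ...), then shift every letter 1 place forward in the alphabet (wrapping around).
On "lznqkxnobmq": the first step gives "zlqnxkonmbq", and the second then gives "amroylponcr".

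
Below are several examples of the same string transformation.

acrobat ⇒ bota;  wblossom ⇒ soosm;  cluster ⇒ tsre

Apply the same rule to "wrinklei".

kneli

Rule — delete the first 3 characters, then swap each adjacent pair of characters (1↔2, 3↔4, ...).
For "wrinklei", step one produces "nklei"; step two turns that into "kneli".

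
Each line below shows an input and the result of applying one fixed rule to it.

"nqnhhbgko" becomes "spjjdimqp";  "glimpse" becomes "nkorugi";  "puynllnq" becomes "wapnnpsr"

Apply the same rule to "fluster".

Rule — move the first character to the end, then shift every letter 2 places forward in the alphabet (wrapping around).
"fluster" → "lusterf" → "nwuvgth".

nwuvgth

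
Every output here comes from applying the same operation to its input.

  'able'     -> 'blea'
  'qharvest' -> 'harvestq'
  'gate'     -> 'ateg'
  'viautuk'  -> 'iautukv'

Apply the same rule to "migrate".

What's happening: move the first character to the end.
On "migrate" that produces "igratem".

igratem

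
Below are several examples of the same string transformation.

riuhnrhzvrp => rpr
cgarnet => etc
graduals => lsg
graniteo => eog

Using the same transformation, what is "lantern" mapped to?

rnl

Each output is the input with this applied: move the first character to the end, then keep only the last 3 characters.
Working it through for "lantern": intermediate "anternl", final "rnl".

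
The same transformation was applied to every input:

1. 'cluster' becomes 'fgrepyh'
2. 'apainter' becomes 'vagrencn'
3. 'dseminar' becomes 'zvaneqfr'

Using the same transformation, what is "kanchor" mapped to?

Looking at the pairs, the operation is to move the first 3 characters to the end (rotate left by 3), then shift every letter 13 places forward in the alphabet (wrapping around) — i.e. ROT13.
"kanchor" → "chorkan" → "pubexna".

pubexna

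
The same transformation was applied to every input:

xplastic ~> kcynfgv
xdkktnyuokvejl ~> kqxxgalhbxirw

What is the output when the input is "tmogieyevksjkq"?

gzbtvrlrixfwx

The rule is to delete the last character, then shift every letter 13 places forward in the alphabet (wrapping around) — i.e. ROT13.
Working it through for "tmogieyevksjkq": intermediate "tmogieyevksjk", final "gzbtvrlrixfwx".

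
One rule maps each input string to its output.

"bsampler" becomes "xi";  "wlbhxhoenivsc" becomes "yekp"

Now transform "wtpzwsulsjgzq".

mppw

In each case the input is transformed by: shift every letter 3 places backward in the alphabet (wrapping around), then keep one character in every 3, starting at position 3 (positions 3rd, 6th, 9th, ...).
Starting from "wtpzwsulsjgzq": after the first operation, "tqmwtpripgdwn"; after the second, "mppw".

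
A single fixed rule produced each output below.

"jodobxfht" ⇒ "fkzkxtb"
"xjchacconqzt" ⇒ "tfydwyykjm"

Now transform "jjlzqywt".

ffhvmu

The pattern: delete the last 2 characters, then shift every letter 4 places backward in the alphabet (wrapping around).
Working it through for "jjlzqywt": intermediate "jjlzqy", final "ffhvmu".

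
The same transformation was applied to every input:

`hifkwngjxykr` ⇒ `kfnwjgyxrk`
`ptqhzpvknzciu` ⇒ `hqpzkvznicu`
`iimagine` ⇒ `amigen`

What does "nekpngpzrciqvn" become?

pkgnzpcrqinv

In each case the input is transformed by: swap each adjacent pair of characters (1↔2, 3↔4, ...), then delete the first 2 characters.
Applying both steps to "nekpngpzrciqvn": "enpkgnzpcrqinv", then "pkgnzpcrqinv".
(Check on "iimagine": → "iiamigen" → "amigen" ✓)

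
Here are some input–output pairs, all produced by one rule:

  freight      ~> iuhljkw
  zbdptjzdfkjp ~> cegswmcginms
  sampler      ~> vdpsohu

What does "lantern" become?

Rule — shift every letter 3 places forward in the alphabet (wrapping around).
Applying that to "lantern" gives "odqwhuq".

odqwhuq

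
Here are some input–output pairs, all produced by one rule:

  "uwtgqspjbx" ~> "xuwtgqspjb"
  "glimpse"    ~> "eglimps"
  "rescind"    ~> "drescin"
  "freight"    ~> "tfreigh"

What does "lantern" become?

nlanter

The transformation: move the last character to the front.
Doing the same to "lantern": "nlanter".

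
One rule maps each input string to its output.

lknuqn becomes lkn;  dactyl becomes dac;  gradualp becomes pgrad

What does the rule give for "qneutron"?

nqneu

The rule is to swap the front and back halves of the string, then delete the first 3 characters.
For "qneutron", step one produces "tronqneu"; step two turns that into "nqneu".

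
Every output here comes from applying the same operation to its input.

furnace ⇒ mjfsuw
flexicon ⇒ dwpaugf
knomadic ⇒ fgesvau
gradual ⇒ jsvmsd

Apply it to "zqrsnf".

ijkfx

Each output is the input with this applied: shift every letter 8 places backward in the alphabet (wrapping around), then delete the first character.
Working it through for "zqrsnf": intermediate "rijkfx", final "ijkfx".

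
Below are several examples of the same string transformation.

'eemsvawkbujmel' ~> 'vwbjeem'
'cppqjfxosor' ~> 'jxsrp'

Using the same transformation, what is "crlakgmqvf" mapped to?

kmvcl

What's happening: move the first 3 characters to the end (rotate left by 3), then keep every other character starting from the second (positions 2nd, 4th, 6th, ...).
"crlakgmqvf" → "akgmqvfcrl" → "kmvcl".
(Check on "cppqjfxosor": → "qjfxosorcpp" → "jxsrp" ✓)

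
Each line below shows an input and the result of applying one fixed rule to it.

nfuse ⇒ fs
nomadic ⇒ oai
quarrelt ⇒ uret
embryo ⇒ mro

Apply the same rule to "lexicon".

Rule — keep every other character starting from the second (positions 2nd, 4th, 6th, ...).
For "lexicon" the result is "eio".

eio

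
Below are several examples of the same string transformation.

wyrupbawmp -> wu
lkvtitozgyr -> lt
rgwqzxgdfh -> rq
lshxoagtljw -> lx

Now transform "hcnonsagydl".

In each case the input is transformed by: keep one character in every 3, starting at position 1 (positions 1st, 4th, 7th, ...), then keep only the first 2 characters.
For "hcnonsagydl", step one produces "hoad"; step two turns that into "ho".

ho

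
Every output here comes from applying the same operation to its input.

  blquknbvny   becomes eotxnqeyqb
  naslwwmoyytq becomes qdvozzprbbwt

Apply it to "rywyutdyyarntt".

ubzbxwgbbduqww

What's happening: shift every letter 3 places forward in the alphabet (wrapping around).
Doing the same to "rywyutdyyarntt": "ubzbxwgbbduqww".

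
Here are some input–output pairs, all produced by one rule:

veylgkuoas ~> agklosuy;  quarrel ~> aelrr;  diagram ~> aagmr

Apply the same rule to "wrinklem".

eiklmn

The pattern: delete the first 2 characters, then sort the characters into alphabetical order.
Applying that to "wrinklem" gives "eiklmn".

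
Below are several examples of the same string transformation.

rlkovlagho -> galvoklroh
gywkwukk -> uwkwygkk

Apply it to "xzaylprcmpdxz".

dpmcrplyazxzx

The transformation: reverse the string, then move the first 2 characters to the end (rotate left by 2).
Working it through for "xzaylprcmpdxz": intermediate "zxdpmcrplyazx", final "dpmcrplyazxzx".
(Check on "rlkovlagho": → "ohgalvoklr" → "galvoklroh" ✓)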